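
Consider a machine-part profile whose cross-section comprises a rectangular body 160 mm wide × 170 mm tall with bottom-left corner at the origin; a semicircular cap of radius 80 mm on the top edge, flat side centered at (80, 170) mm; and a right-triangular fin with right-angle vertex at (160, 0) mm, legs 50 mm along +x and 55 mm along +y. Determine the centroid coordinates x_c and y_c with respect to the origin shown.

x_c = 83.44 mm, y_c = 113.58 mm

rectangular body: A = 160 × 170 = 27200.00, centroid at (80.00, 85.00).
semicircular top: A = ½π·80² = 10053.10, centroid at (80.00, 203.95).
triangular fin: A = ½·50·55 = 1375.00, centroid at (176.67, 18.33).
ΣA = 38628.10 mm²
ΣAx_c = (27200.00)(80.00) + (10053.10)(80.00) + (1375.00)(176.67) = 3223164.39 mm³
ΣAy_c = (27200.00)(85.00) + (10053.10)(203.95) + (1375.00)(18.33) = 4387568.07 mm³
x_c = 3223164.39 / 38628.10 = 83.44 mm
y_c = 4387568.07 / 38628.10 = 113.58 mm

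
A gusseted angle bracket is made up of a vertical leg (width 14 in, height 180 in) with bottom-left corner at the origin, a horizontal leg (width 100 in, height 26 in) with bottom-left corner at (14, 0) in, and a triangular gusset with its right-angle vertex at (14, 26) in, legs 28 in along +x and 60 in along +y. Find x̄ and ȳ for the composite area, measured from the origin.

Part | A | x̄ᵢ | ȳᵢ | A·x̄ᵢ | A·ȳᵢ
vertical leg | 2520.00 | 7.00 | 90.00 | 17640.00 | 226800.00
horizontal leg | 2600.00 | 64.00 | 13.00 | 166400.00 | 33800.00
gusset | 840.00 | 23.33 | 46.00 | 19600.00 | 38640.00
Σ | 5960.00 |  |  | 203640.00 | 299240.00
x̄ = 203640.00 / 5960.00 = 34.17 in
ȳ = 299240.00 / 5960.00 = 50.21 in

x̄ = 34.17 in, ȳ = 50.21 in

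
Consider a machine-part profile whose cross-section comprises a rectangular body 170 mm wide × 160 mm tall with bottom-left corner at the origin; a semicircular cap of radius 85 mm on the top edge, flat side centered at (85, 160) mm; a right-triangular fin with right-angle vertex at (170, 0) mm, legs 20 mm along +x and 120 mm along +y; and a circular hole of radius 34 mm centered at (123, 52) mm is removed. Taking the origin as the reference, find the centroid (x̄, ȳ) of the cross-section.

x̄ = 84.22 mm, ȳ = 117.96 mm

rectangular body: A = 170 × 160 = 27200.00, centroid at (85.00, 80.00).
semicircular top: A = ½π·85² = 11349.00, centroid at (85.00, 196.08).
triangular fin: A = ½·20·120 = 1200.00, centroid at (176.67, 40.00).
hole: A = −π·34² = -3631.68, centroid at (123.00, 52.00).
ΣA = 36117.32 mm², ΣAx̄ = 3041968.52 mm³, ΣAȳ = 4260409.80 mm³.
x̄ = 3041968.52/36117.32 = 84.22 mm; ȳ = 4260409.80/36117.32 = 117.96 mm.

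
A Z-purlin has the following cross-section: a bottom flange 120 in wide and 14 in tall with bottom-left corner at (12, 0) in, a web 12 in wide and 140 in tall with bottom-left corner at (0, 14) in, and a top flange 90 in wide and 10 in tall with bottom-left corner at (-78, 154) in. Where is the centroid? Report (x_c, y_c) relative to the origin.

x_c = 23.79 in, y_c = 69.48 in

bottom flange: A = 120 × 14 = 1680.00, centroid at (72.00, 7.00).
web: A = 12 × 140 = 1680.00, centroid at (6.00, 84.00).
top flange: A = 90 × 10 = 900.00, centroid at (-33.00, 159.00).
ΣA = 4260.00 in²
ΣAx_c = (1680.00)(72.00) + (1680.00)(6.00) + (900.00)(-33.00) = 101340.00 in³
ΣAy_c = (1680.00)(7.00) + (1680.00)(84.00) + (900.00)(159.00) = 295980.00 in³
x_c = 101340.00 / 4260.00 = 23.79 in
y_c = 295980.00 / 4260.00 = 69.48 in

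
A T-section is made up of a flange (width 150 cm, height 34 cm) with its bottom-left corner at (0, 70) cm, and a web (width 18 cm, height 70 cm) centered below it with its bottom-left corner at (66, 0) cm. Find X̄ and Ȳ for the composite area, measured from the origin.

X̄ = 75.00 cm, Ȳ = 76.70 cm

web: A = 18 × 70 = 1260.00, centroid at (75.00, 35.00).
flange: A = 150 × 34 = 5100.00, centroid at (75.00, 87.00).
ΣA = 6360.00 cm²
ΣAX̄ = (1260.00)(75.00) + (5100.00)(75.00) = 477000.00 cm³
ΣAȲ = (1260.00)(35.00) + (5100.00)(87.00) = 487800.00 cm³
X̄ = 477000.00 / 6360.00 = 75.00 cm
Ȳ = 487800.00 / 6360.00 = 76.70 cm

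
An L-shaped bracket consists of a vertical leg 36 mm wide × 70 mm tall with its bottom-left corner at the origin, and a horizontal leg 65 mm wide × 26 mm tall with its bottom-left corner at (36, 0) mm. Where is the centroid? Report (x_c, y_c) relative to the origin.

x_c = 38.27 mm, y_c = 26.17 mm

vertical leg: A = 36 × 70 = 2520.00, centroid at (18.00, 35.00).
horizontal leg: A = 65 × 26 = 1690.00, centroid at (68.50, 13.00).
ΣA = 4210.00 mm², ΣAx_c = 161125.00 mm³, ΣAy_c = 110170.00 mm³.
x_c = 161125.00/4210.00 = 38.27 mm; y_c = 110170.00/4210.00 = 26.17 mm.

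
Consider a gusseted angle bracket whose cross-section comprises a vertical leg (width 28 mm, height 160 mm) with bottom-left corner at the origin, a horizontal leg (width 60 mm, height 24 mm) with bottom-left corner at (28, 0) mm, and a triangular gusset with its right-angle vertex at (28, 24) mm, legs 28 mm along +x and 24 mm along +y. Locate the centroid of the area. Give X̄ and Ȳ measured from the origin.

X̄ = 25.38 mm, Ȳ = 61.77 mm

vertical leg: A = 28 × 160 = 4480.00, centroid at (14.00, 80.00).
horizontal leg: A = 60 × 24 = 1440.00, centroid at (58.00, 12.00).
gusset: A = ½·28·24 = 336.00, centroid at (37.33, 32.00).
ΣA = 6256.00 mm², ΣAX̄ = 158784.00 mm³, ΣAȲ = 386432.00 mm³.
X̄ = 158784.00/6256.00 = 25.38 mm; Ȳ = 386432.00/6256.00 = 61.77 mm.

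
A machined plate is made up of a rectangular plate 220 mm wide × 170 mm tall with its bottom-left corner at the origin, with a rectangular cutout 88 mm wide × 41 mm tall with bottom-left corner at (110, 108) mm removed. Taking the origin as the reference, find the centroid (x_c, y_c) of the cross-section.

x_c = 105.30 mm, y_c = 80.36 mm

plate: A = 220 × 170 = 37400.00, centroid at (110.00, 85.00).
hole: A = −(88 × 41) = -3608.00, centroid at (154.00, 128.50).
ΣA = 33792.00 mm², ΣAx_c = 3558368.00 mm³, ΣAy_c = 2715372.00 mm³.
x_c = 3558368.00/33792.00 = 105.30 mm; y_c = 2715372.00/33792.00 = 80.36 mm.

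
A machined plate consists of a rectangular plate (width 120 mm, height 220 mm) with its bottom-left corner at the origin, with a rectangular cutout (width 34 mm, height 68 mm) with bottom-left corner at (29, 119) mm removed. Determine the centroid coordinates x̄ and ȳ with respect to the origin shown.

plate: A = 120 × 220 = 26400.00, centroid at (60.00, 110.00).
hole: A = −(34 × 68) = -2312.00, centroid at (46.00, 153.00).
ΣA = 24088.00 mm²
ΣAx̄ = (26400.00)(60.00) + (-2312.00)(46.00) = 1477648.00 mm³
ΣAȳ = (26400.00)(110.00) + (-2312.00)(153.00) = 2550264.00 mm³
x̄ = 1477648.00 / 24088.00 = 61.34 mm
ȳ = 2550264.00 / 24088.00 = 105.87 mm

x̄ = 61.34 mm, ȳ = 105.87 mm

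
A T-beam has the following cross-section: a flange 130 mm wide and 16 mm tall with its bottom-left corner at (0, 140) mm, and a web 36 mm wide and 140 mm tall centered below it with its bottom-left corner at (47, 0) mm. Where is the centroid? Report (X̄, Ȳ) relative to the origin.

web: A = 36 × 140 = 5040.00, centroid at (65.00, 70.00).
flange: A = 130 × 16 = 2080.00, centroid at (65.00, 148.00).
ΣA = 7120.00 mm²
ΣAX̄ = (5040.00)(65.00) + (2080.00)(65.00) = 462800.00 mm³
ΣAȲ = (5040.00)(70.00) + (2080.00)(148.00) = 660640.00 mm³
X̄ = 462800.00 / 7120.00 = 65.00 mm
Ȳ = 660640.00 / 7120.00 = 92.79 mm

X̄ = 65.00 mm, Ȳ = 92.79 mm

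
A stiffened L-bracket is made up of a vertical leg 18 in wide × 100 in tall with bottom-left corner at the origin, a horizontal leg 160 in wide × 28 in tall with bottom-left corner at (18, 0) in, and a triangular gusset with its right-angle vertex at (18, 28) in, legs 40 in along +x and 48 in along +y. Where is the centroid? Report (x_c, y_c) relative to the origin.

x_c = 67.03 in, y_c = 26.93 in

vertical leg: A = 18 × 100 = 1800.00, centroid at (9.00, 50.00).
horizontal leg: A = 160 × 28 = 4480.00, centroid at (98.00, 14.00).
gusset: A = ½·40·48 = 960.00, centroid at (31.33, 44.00).
ΣA = 7240.00 in², ΣAx_c = 485320.00 in³, ΣAy_c = 194960.00 in³.
x_c = 485320.00/7240.00 = 67.03 in; y_c = 194960.00/7240.00 = 26.93 in.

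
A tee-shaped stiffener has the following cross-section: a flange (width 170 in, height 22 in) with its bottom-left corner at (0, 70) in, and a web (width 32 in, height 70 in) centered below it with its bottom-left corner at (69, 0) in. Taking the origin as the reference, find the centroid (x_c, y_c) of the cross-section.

x_c = 85.00 in, y_c = 63.77 in

Part | A | x̄ᵢ | ȳᵢ | A·x̄ᵢ | A·ȳᵢ
web | 2240.00 | 85.00 | 35.00 | 190400.00 | 78400.00
flange | 3740.00 | 85.00 | 81.00 | 317900.00 | 302940.00
Σ | 5980.00 |  |  | 508300.00 | 381340.00
x_c = 508300.00 / 5980.00 = 85.00 in
y_c = 381340.00 / 5980.00 = 63.77 in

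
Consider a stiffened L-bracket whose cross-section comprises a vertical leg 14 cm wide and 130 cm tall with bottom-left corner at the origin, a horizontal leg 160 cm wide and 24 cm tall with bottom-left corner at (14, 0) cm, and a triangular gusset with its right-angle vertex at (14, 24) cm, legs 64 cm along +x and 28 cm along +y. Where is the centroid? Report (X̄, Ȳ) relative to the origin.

Part | A | x̄ᵢ | ȳᵢ | A·x̄ᵢ | A·ȳᵢ
vertical leg | 1820.00 | 7.00 | 65.00 | 12740.00 | 118300.00
horizontal leg | 3840.00 | 94.00 | 12.00 | 360960.00 | 46080.00
gusset | 896.00 | 35.33 | 33.33 | 31658.67 | 29866.67
Σ | 6556.00 |  |  | 405358.67 | 194246.67
X̄ = 405358.67 / 6556.00 = 61.83 cm
Ȳ = 194246.67 / 6556.00 = 29.63 cm

X̄ = 61.83 cm, Ȳ = 29.63 cm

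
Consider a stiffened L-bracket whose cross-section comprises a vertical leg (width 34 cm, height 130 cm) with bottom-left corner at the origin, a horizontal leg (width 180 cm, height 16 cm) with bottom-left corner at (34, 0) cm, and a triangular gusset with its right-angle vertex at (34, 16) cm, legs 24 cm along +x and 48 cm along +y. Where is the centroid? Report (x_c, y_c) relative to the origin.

Part | A | x̄ᵢ | ȳᵢ | A·x̄ᵢ | A·ȳᵢ
vertical leg | 4420.00 | 17.00 | 65.00 | 75140.00 | 287300.00
horizontal leg | 2880.00 | 124.00 | 8.00 | 357120.00 | 23040.00
gusset | 576.00 | 42.00 | 32.00 | 24192.00 | 18432.00
Σ | 7876.00 |  |  | 456452.00 | 328772.00
x_c = 456452.00 / 7876.00 = 57.95 cm
y_c = 328772.00 / 7876.00 = 41.74 cm

x_c = 57.95 cm, y_c = 41.74 cm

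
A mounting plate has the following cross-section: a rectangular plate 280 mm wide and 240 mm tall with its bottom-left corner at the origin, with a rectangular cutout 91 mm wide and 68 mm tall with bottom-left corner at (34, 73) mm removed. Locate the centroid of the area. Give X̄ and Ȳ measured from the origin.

plate: A = 280 × 240 = 67200.00, centroid at (140.00, 120.00).
hole: A = −(91 × 68) = -6188.00, centroid at (79.50, 107.00).
ΣA = 61012.00 mm², ΣAX̄ = 8916054.00 mm³, ΣAȲ = 7401884.00 mm³.
X̄ = 8916054.00/61012.00 = 146.14 mm; Ȳ = 7401884.00/61012.00 = 121.32 mm.

X̄ = 146.14 mm, Ȳ = 121.32 mm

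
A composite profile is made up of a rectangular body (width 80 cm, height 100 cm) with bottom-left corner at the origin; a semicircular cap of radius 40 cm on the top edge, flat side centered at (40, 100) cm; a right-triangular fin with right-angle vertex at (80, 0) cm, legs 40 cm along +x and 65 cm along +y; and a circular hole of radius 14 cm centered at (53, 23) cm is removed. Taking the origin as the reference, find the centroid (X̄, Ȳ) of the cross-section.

Part | A | x̄ᵢ | ȳᵢ | A·x̄ᵢ | A·ȳᵢ
rectangular body | 8000.00 | 40.00 | 50.00 | 320000.00 | 400000.00
semicircular top | 2513.27 | 40.00 | 116.98 | 100530.96 | 293994.08
triangular fin | 1300.00 | 93.33 | 21.67 | 121333.33 | 28166.67
hole | -615.75 | 53.00 | 23.00 | -32634.86 | -14162.30
Σ | 11197.52 |  |  | 509229.43 | 707998.45
X̄ = 509229.43 / 11197.52 = 45.48 cm
Ȳ = 707998.45 / 11197.52 = 63.23 cm

X̄ = 45.48 cm, Ȳ = 63.23 cm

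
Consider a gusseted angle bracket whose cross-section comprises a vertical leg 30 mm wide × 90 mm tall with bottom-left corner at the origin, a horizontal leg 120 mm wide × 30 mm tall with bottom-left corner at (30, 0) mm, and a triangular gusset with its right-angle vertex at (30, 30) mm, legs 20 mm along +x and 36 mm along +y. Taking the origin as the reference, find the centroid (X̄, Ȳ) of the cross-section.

X̄ = 56.71 mm, Ȳ = 28.62 mm

Part | A | x̄ᵢ | ȳᵢ | A·x̄ᵢ | A·ȳᵢ
vertical leg | 2700.00 | 15.00 | 45.00 | 40500.00 | 121500.00
horizontal leg | 3600.00 | 90.00 | 15.00 | 324000.00 | 54000.00
gusset | 360.00 | 36.67 | 42.00 | 13200.00 | 15120.00
Σ | 6660.00 |  |  | 377700.00 | 190620.00
X̄ = 377700.00 / 6660.00 = 56.71 mm
Ȳ = 190620.00 / 6660.00 = 28.62 mm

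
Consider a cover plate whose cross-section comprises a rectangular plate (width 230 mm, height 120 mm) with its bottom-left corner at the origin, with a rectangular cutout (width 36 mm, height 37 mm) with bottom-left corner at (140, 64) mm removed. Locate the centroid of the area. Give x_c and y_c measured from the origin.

x_c = 112.82 mm, y_c = 58.86 mm

Part | A | x̄ᵢ | ȳᵢ | A·x̄ᵢ | A·ȳᵢ
plate | 27600.00 | 115.00 | 60.00 | 3174000.00 | 1656000.00
hole | -1332.00 | 158.00 | 82.50 | -210456.00 | -109890.00
Σ | 26268.00 |  |  | 2963544.00 | 1546110.00
x_c = 2963544.00 / 26268.00 = 112.82 mm
y_c = 1546110.00 / 26268.00 = 58.86 mm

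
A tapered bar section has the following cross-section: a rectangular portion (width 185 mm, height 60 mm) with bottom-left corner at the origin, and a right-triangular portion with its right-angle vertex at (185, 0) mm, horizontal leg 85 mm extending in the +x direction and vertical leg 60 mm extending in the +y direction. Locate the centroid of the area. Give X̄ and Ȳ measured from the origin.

rectangular portion: A = 185 × 60 = 11100.00, centroid at (92.50, 30.00).
triangular portion: A = ½·85·60 = 2550.00, centroid at (213.33, 20.00).
ΣA = 13650.00 mm²
ΣAX̄ = (11100.00)(92.50) + (2550.00)(213.33) = 1570750.00 mm³
ΣAȲ = (11100.00)(30.00) + (2550.00)(20.00) = 384000.00 mm³
X̄ = 1570750.00 / 13650.00 = 115.07 mm
Ȳ = 384000.00 / 13650.00 = 28.13 mm

X̄ = 115.07 mm, Ȳ = 28.13 mm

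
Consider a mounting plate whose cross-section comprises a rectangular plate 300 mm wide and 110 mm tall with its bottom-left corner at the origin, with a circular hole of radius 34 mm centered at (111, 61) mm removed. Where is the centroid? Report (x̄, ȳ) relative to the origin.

x̄ = 154.82 mm, ȳ = 54.26 mm

Part | A | x̄ᵢ | ȳᵢ | A·x̄ᵢ | A·ȳᵢ
plate | 33000.00 | 150.00 | 55.00 | 4950000.00 | 1815000.00
hole | -3631.68 | 111.00 | 61.00 | -403116.60 | -221532.55
Σ | 29368.32 |  |  | 4546883.40 | 1593467.45
x̄ = 4546883.40 / 29368.32 = 154.82 mm
ȳ = 1593467.45 / 29368.32 = 54.26 mm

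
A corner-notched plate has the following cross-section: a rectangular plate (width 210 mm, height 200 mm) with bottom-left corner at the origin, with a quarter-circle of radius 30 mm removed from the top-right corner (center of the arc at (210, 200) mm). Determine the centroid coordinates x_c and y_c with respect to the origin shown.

plate: A = 210 × 200 = 42000.00, centroid at (105.00, 100.00).
removed quarter-circle: A = −¼π·30² = -706.86, centroid at (197.27, 187.27).
ΣA = 41293.14 mm², ΣAx_c = 4270559.75 mm³, ΣAy_c = 4067628.33 mm³.
x_c = 4270559.75/41293.14 = 103.42 mm; y_c = 4067628.33/41293.14 = 98.51 mm.

x_c = 103.42 mm, y_c = 98.51 mm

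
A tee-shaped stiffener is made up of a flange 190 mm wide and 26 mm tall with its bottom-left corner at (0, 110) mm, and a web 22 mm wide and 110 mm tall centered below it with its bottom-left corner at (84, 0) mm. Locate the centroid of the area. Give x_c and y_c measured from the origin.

web: A = 22 × 110 = 2420.00, centroid at (95.00, 55.00).
flange: A = 190 × 26 = 4940.00, centroid at (95.00, 123.00).
ΣA = 7360.00 mm²
ΣAx_c = (2420.00)(95.00) + (4940.00)(95.00) = 699200.00 mm³
ΣAy_c = (2420.00)(55.00) + (4940.00)(123.00) = 740720.00 mm³
x_c = 699200.00 / 7360.00 = 95.00 mm
y_c = 740720.00 / 7360.00 = 100.64 mm

x_c = 95.00 mm, y_c = 100.64 mm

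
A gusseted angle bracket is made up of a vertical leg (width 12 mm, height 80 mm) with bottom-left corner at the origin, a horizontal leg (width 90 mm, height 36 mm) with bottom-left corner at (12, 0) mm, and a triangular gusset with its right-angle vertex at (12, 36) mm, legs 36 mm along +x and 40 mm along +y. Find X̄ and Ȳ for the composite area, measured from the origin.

Part | A | x̄ᵢ | ȳᵢ | A·x̄ᵢ | A·ȳᵢ
vertical leg | 960.00 | 6.00 | 40.00 | 5760.00 | 38400.00
horizontal leg | 3240.00 | 57.00 | 18.00 | 184680.00 | 58320.00
gusset | 720.00 | 24.00 | 49.33 | 17280.00 | 35520.00
Σ | 4920.00 |  |  | 207720.00 | 132240.00
X̄ = 207720.00 / 4920.00 = 42.22 mm
Ȳ = 132240.00 / 4920.00 = 26.88 mm

X̄ = 42.22 mm, Ȳ = 26.88 mm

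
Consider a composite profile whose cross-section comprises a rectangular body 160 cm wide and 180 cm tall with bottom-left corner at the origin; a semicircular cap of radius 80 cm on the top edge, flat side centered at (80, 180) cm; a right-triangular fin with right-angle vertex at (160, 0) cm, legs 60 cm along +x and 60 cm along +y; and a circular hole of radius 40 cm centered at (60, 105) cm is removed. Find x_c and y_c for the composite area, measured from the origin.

Part | A | x̄ᵢ | ȳᵢ | A·x̄ᵢ | A·ȳᵢ
rectangular body | 28800.00 | 80.00 | 90.00 | 2304000.00 | 2592000.00
semicircular top | 10053.10 | 80.00 | 213.95 | 804247.72 | 2150890.70
triangular fin | 1800.00 | 180.00 | 20.00 | 324000.00 | 36000.00
hole | -5026.55 | 60.00 | 105.00 | -301592.89 | -527787.57
Σ | 35626.55 |  |  | 3130654.82 | 4251103.14
x_c = 3130654.82 / 35626.55 = 87.87 cm
y_c = 4251103.14 / 35626.55 = 119.32 cm

x_c = 87.87 cm, y_c = 119.32 cm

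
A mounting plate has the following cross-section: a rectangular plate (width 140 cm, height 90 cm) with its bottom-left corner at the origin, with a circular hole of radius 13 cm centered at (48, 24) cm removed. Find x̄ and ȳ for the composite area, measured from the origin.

x̄ = 70.97 cm, ȳ = 45.92 cm

plate: A = 140 × 90 = 12600.00, centroid at (70.00, 45.00).
hole: A = −π·13² = -530.93, centroid at (48.00, 24.00).
ΣA = 12069.07 cm², ΣAx̄ = 856515.40 cm³, ΣAȳ = 554257.70 cm³.
x̄ = 856515.40/12069.07 = 70.97 cm; ȳ = 554257.70/12069.07 = 45.92 cm.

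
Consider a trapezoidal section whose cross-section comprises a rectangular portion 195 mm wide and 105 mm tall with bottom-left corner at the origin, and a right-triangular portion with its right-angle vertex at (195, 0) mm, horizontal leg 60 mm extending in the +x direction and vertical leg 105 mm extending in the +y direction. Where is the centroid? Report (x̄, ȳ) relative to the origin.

rectangular portion: A = 195 × 105 = 20475.00, centroid at (97.50, 52.50).
triangular portion: A = ½·60·105 = 3150.00, centroid at (215.00, 35.00).
ΣA = 23625.00 mm², ΣAx̄ = 2673562.50 mm³, ΣAȳ = 1185187.50 mm³.
x̄ = 2673562.50/23625.00 = 113.17 mm; ȳ = 1185187.50/23625.00 = 50.17 mm.

x̄ = 113.17 mm, ȳ = 50.17 mm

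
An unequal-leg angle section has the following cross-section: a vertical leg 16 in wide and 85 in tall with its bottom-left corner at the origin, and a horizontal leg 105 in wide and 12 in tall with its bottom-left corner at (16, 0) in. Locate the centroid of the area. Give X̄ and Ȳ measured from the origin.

vertical leg: A = 16 × 85 = 1360.00, centroid at (8.00, 42.50).
horizontal leg: A = 105 × 12 = 1260.00, centroid at (68.50, 6.00).
ΣA = 2620.00 in², ΣAX̄ = 97190.00 in³, ΣAȲ = 65360.00 in³.
X̄ = 97190.00/2620.00 = 37.10 in; Ȳ = 65360.00/2620.00 = 24.95 in.

X̄ = 37.10 in, Ȳ = 24.95 in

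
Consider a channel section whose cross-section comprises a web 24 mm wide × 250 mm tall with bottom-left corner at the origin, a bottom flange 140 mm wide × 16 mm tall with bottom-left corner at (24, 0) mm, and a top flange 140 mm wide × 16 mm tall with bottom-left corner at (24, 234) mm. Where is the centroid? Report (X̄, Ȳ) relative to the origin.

X̄ = 47.05 mm, Ȳ = 125.00 mm

Part | A | x̄ᵢ | ȳᵢ | A·x̄ᵢ | A·ȳᵢ
web | 6000.00 | 12.00 | 125.00 | 72000.00 | 750000.00
bottom flange | 2240.00 | 94.00 | 8.00 | 210560.00 | 17920.00
top flange | 2240.00 | 94.00 | 242.00 | 210560.00 | 542080.00
Σ | 10480.00 |  |  | 493120.00 | 1310000.00
X̄ = 493120.00 / 10480.00 = 47.05 mm
Ȳ = 1310000.00 / 10480.00 = 125.00 mm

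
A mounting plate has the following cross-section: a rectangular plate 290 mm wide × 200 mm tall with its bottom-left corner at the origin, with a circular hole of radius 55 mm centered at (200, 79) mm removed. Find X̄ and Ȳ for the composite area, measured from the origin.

X̄ = 134.22 mm, Ȳ = 104.12 mm

Part | A | x̄ᵢ | ȳᵢ | A·x̄ᵢ | A·ȳᵢ
plate | 58000.00 | 145.00 | 100.00 | 8410000.00 | 5800000.00
hole | -9503.32 | 200.00 | 79.00 | -1900663.56 | -750762.10
Σ | 48496.68 |  |  | 6509336.44 | 5049237.90
X̄ = 6509336.44 / 48496.68 = 134.22 mm
Ȳ = 5049237.90 / 48496.68 = 104.12 mm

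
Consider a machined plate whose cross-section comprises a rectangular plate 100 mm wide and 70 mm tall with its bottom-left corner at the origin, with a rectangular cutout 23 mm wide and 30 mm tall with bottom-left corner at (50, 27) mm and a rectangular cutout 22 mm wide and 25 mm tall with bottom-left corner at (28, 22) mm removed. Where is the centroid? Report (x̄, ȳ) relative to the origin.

x̄ = 49.67 mm, ȳ = 34.21 mm

plate: A = 100 × 70 = 7000.00, centroid at (50.00, 35.00).
hole 1: A = −(23 × 30) = -690.00, centroid at (61.50, 42.00).
hole 2: A = −(22 × 25) = -550.00, centroid at (39.00, 34.50).
ΣA = 5760.00 mm²
ΣAx̄ = (7000.00)(50.00) + (-690.00)(61.50) + (-550.00)(39.00) = 286115.00 mm³
ΣAȳ = (7000.00)(35.00) + (-690.00)(42.00) + (-550.00)(34.50) = 197045.00 mm³
x̄ = 286115.00 / 5760.00 = 49.67 mm
ȳ = 197045.00 / 5760.00 = 34.21 mm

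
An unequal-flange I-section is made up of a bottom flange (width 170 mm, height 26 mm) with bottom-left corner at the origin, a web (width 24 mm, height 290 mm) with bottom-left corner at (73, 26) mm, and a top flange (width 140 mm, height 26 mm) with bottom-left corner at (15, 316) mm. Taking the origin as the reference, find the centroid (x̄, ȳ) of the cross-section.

x̄ = 85.00 mm, ȳ = 162.79 mm

Part | A | x̄ᵢ | ȳᵢ | A·x̄ᵢ | A·ȳᵢ
bottom flange | 4420.00 | 85.00 | 13.00 | 375700.00 | 57460.00
web | 6960.00 | 85.00 | 171.00 | 591600.00 | 1190160.00
top flange | 3640.00 | 85.00 | 329.00 | 309400.00 | 1197560.00
Σ | 15020.00 |  |  | 1276700.00 | 2445180.00
x̄ = 1276700.00 / 15020.00 = 85.00 mm
ȳ = 2445180.00 / 15020.00 = 162.79 mm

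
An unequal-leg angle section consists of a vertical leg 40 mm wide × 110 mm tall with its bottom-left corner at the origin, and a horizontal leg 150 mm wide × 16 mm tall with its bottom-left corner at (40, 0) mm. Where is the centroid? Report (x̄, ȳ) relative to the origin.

Part | A | x̄ᵢ | ȳᵢ | A·x̄ᵢ | A·ȳᵢ
vertical leg | 4400.00 | 20.00 | 55.00 | 88000.00 | 242000.00
horizontal leg | 2400.00 | 115.00 | 8.00 | 276000.00 | 19200.00
Σ | 6800.00 |  |  | 364000.00 | 261200.00
x̄ = 364000.00 / 6800.00 = 53.53 mm
ȳ = 261200.00 / 6800.00 = 38.41 mm

x̄ = 53.53 mm, ȳ = 38.41 mm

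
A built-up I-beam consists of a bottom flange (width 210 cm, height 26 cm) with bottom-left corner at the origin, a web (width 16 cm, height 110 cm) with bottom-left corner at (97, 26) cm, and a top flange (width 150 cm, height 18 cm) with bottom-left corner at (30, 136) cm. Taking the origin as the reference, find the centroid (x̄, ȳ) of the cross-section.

bottom flange: A = 210 × 26 = 5460.00, centroid at (105.00, 13.00).
web: A = 16 × 110 = 1760.00, centroid at (105.00, 81.00).
top flange: A = 150 × 18 = 2700.00, centroid at (105.00, 145.00).
ΣA = 9920.00 cm²
ΣAx̄ = (5460.00)(105.00) + (1760.00)(105.00) + (2700.00)(105.00) = 1041600.00 cm³
ΣAȳ = (5460.00)(13.00) + (1760.00)(81.00) + (2700.00)(145.00) = 605040.00 cm³
x̄ = 1041600.00 / 9920.00 = 105.00 cm
ȳ = 605040.00 / 9920.00 = 60.99 cm

x̄ = 105.00 cm, ȳ = 60.99 cm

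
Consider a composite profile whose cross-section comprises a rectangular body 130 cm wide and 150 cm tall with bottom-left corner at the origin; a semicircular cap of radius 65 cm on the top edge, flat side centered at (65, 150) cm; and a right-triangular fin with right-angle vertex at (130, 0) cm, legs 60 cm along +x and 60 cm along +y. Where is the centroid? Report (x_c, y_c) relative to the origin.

rectangular body: A = 130 × 150 = 19500.00, centroid at (65.00, 75.00).
semicircular top: A = ½π·65² = 6636.61, centroid at (65.00, 177.59).
triangular fin: A = ½·60·60 = 1800.00, centroid at (150.00, 20.00).
ΣA = 27936.61 cm², ΣAx_c = 1968879.94 cm³, ΣAy_c = 2677075.51 cm³.
x_c = 1968879.94/27936.61 = 70.48 cm; y_c = 2677075.51/27936.61 = 95.83 cm.

x_c = 70.48 cm, y_c = 95.83 cm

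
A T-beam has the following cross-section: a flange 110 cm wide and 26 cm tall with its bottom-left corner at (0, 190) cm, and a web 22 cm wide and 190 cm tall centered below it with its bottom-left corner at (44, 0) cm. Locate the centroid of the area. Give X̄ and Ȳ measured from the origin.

web: A = 22 × 190 = 4180.00, centroid at (55.00, 95.00).
flange: A = 110 × 26 = 2860.00, centroid at (55.00, 203.00).
ΣA = 7040.00 cm²
ΣAX̄ = (4180.00)(55.00) + (2860.00)(55.00) = 387200.00 cm³
ΣAȲ = (4180.00)(95.00) + (2860.00)(203.00) = 977680.00 cm³
X̄ = 387200.00 / 7040.00 = 55.00 cm
Ȳ = 977680.00 / 7040.00 = 138.88 cm

X̄ = 55.00 cm, Ȳ = 138.88 cm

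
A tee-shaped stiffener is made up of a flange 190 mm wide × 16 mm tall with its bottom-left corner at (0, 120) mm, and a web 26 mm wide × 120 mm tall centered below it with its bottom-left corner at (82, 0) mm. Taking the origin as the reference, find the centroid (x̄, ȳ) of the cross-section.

Part | A | x̄ᵢ | ȳᵢ | A·x̄ᵢ | A·ȳᵢ
web | 3120.00 | 95.00 | 60.00 | 296400.00 | 187200.00
flange | 3040.00 | 95.00 | 128.00 | 288800.00 | 389120.00
Σ | 6160.00 |  |  | 585200.00 | 576320.00
x̄ = 585200.00 / 6160.00 = 95.00 mm
ȳ = 576320.00 / 6160.00 = 93.56 mm

x̄ = 95.00 mm, ȳ = 93.56 mm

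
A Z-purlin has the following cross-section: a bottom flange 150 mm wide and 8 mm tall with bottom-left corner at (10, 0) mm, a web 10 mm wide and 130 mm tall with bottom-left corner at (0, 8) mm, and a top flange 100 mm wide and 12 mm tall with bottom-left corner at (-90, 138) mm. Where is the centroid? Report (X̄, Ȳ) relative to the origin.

X̄ = 16.35 mm, Ȳ = 73.65 mm

bottom flange: A = 150 × 8 = 1200.00, centroid at (85.00, 4.00).
web: A = 10 × 130 = 1300.00, centroid at (5.00, 73.00).
top flange: A = 100 × 12 = 1200.00, centroid at (-40.00, 144.00).
ΣA = 3700.00 mm²
ΣAX̄ = (1200.00)(85.00) + (1300.00)(5.00) + (1200.00)(-40.00) = 60500.00 mm³
ΣAȲ = (1200.00)(4.00) + (1300.00)(73.00) + (1200.00)(144.00) = 272500.00 mm³
X̄ = 60500.00 / 3700.00 = 16.35 mm
Ȳ = 272500.00 / 3700.00 = 73.65 mm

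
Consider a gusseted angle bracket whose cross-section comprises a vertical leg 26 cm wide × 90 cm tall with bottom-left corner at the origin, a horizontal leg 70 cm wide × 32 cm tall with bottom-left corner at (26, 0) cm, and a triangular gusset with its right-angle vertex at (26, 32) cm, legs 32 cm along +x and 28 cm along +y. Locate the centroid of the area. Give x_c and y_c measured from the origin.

x_c = 36.49 cm, y_c = 31.75 cm

vertical leg: A = 26 × 90 = 2340.00, centroid at (13.00, 45.00).
horizontal leg: A = 70 × 32 = 2240.00, centroid at (61.00, 16.00).
gusset: A = ½·32·28 = 448.00, centroid at (36.67, 41.33).
ΣA = 5028.00 cm²
ΣAx_c = (2340.00)(13.00) + (2240.00)(61.00) + (448.00)(36.67) = 183486.67 cm³
ΣAy_c = (2340.00)(45.00) + (2240.00)(16.00) + (448.00)(41.33) = 159657.33 cm³
x_c = 183486.67 / 5028.00 = 36.49 cm
y_c = 159657.33 / 5028.00 = 31.75 cm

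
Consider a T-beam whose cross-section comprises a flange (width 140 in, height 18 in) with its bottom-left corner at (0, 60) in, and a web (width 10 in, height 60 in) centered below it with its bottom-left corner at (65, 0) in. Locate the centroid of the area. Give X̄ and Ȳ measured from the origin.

X̄ = 70.00 in, Ȳ = 61.50 in

web: A = 10 × 60 = 600.00, centroid at (70.00, 30.00).
flange: A = 140 × 18 = 2520.00, centroid at (70.00, 69.00).
ΣA = 3120.00 in²
ΣAX̄ = (600.00)(70.00) + (2520.00)(70.00) = 218400.00 in³
ΣAȲ = (600.00)(30.00) + (2520.00)(69.00) = 191880.00 in³
X̄ = 218400.00 / 3120.00 = 70.00 in
Ȳ = 191880.00 / 3120.00 = 61.50 in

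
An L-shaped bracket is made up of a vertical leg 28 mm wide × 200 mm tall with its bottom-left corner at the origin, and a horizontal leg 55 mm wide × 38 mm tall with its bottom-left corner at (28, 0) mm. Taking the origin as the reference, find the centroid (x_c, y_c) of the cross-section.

vertical leg: A = 28 × 200 = 5600.00, centroid at (14.00, 100.00).
horizontal leg: A = 55 × 38 = 2090.00, centroid at (55.50, 19.00).
ΣA = 7690.00 mm², ΣAx_c = 194395.00 mm³, ΣAy_c = 599710.00 mm³.
x_c = 194395.00/7690.00 = 25.28 mm; y_c = 599710.00/7690.00 = 77.99 mm.

x_c = 25.28 mm, y_c = 77.99 mm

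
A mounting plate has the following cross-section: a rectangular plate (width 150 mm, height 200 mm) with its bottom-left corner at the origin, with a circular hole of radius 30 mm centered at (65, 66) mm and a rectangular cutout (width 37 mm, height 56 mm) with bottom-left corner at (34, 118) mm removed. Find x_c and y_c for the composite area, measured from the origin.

plate: A = 150 × 200 = 30000.00, centroid at (75.00, 100.00).
hole 1: A = −π·30² = -2827.43, centroid at (65.00, 66.00).
hole 2: A = −(37 × 56) = -2072.00, centroid at (52.50, 146.00).
ΣA = 25100.57 mm², ΣAx_c = 1957436.83 mm³, ΣAy_c = 2510877.40 mm³.
x_c = 1957436.83/25100.57 = 77.98 mm; y_c = 2510877.40/25100.57 = 100.03 mm.

x_c = 77.98 mm, y_c = 100.03 mm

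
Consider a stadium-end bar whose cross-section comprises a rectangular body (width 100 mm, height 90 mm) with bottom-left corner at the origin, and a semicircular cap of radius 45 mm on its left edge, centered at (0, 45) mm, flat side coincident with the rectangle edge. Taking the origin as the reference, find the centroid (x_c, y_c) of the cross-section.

x_c = 31.96 mm, y_c = 45.00 mm

rectangular body: A = 100 × 90 = 9000.00, centroid at (50.00, 45.00).
semicircular end: A = ½π·45² = 3180.86, centroid at (-19.10, 45.00).
ΣA = 12180.86 mm²
ΣAx_c = (9000.00)(50.00) + (3180.86)(-19.10) = 389250.00 mm³
ΣAy_c = (9000.00)(45.00) + (3180.86)(45.00) = 548138.82 mm³
x_c = 389250.00 / 12180.86 = 31.96 mm
y_c = 548138.82 / 12180.86 = 45.00 mm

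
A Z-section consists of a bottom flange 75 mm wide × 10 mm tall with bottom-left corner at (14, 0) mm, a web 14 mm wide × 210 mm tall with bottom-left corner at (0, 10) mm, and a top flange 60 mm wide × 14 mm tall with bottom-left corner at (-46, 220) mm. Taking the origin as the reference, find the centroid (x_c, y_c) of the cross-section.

Part | A | x̄ᵢ | ȳᵢ | A·x̄ᵢ | A·ȳᵢ
bottom flange | 750.00 | 51.50 | 5.00 | 38625.00 | 3750.00
web | 2940.00 | 7.00 | 115.00 | 20580.00 | 338100.00
top flange | 840.00 | -16.00 | 227.00 | -13440.00 | 190680.00
Σ | 4530.00 |  |  | 45765.00 | 532530.00
x_c = 45765.00 / 4530.00 = 10.10 mm
y_c = 532530.00 / 4530.00 = 117.56 mm

x_c = 10.10 mm, y_c = 117.56 mm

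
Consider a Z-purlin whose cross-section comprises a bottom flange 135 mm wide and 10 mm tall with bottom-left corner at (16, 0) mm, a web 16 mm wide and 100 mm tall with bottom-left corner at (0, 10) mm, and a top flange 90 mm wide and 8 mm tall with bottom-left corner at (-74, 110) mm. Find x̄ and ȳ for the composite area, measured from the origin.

x̄ = 28.51 mm, ȳ = 50.36 mm

Part | A | x̄ᵢ | ȳᵢ | A·x̄ᵢ | A·ȳᵢ
bottom flange | 1350.00 | 83.50 | 5.00 | 112725.00 | 6750.00
web | 1600.00 | 8.00 | 60.00 | 12800.00 | 96000.00
top flange | 720.00 | -29.00 | 114.00 | -20880.00 | 82080.00
Σ | 3670.00 |  |  | 104645.00 | 184830.00
x̄ = 104645.00 / 3670.00 = 28.51 mm
ȳ = 184830.00 / 3670.00 = 50.36 mm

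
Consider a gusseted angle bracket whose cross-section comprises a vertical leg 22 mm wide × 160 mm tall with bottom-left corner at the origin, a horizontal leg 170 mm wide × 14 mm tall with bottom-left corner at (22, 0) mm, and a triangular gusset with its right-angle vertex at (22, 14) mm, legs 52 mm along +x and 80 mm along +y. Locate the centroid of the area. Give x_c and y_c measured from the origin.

Part | A | x̄ᵢ | ȳᵢ | A·x̄ᵢ | A·ȳᵢ
vertical leg | 3520.00 | 11.00 | 80.00 | 38720.00 | 281600.00
horizontal leg | 2380.00 | 107.00 | 7.00 | 254660.00 | 16660.00
gusset | 2080.00 | 39.33 | 40.67 | 81813.33 | 84586.67
Σ | 7980.00 |  |  | 375193.33 | 382846.67
x_c = 375193.33 / 7980.00 = 47.02 mm
y_c = 382846.67 / 7980.00 = 47.98 mm

x_c = 47.02 mm, y_c = 47.98 mm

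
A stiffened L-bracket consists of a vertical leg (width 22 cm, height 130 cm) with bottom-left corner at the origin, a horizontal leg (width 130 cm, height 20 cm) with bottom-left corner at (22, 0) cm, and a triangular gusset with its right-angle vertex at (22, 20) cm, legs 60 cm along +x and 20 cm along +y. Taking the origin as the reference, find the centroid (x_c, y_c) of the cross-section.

vertical leg: A = 22 × 130 = 2860.00, centroid at (11.00, 65.00).
horizontal leg: A = 130 × 20 = 2600.00, centroid at (87.00, 10.00).
gusset: A = ½·60·20 = 600.00, centroid at (42.00, 26.67).
ΣA = 6060.00 cm²
ΣAx_c = (2860.00)(11.00) + (2600.00)(87.00) + (600.00)(42.00) = 282860.00 cm³
ΣAy_c = (2860.00)(65.00) + (2600.00)(10.00) + (600.00)(26.67) = 227900.00 cm³
x_c = 282860.00 / 6060.00 = 46.68 cm
y_c = 227900.00 / 6060.00 = 37.61 cm

x_c = 46.68 cm, y_c = 37.61 cm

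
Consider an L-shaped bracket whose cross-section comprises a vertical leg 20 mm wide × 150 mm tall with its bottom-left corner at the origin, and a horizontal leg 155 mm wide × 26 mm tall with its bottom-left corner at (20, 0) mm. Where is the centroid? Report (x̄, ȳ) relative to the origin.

x̄ = 60.16 mm, ȳ = 39.46 mm

vertical leg: A = 20 × 150 = 3000.00, centroid at (10.00, 75.00).
horizontal leg: A = 155 × 26 = 4030.00, centroid at (97.50, 13.00).
ΣA = 7030.00 mm²
ΣAx̄ = (3000.00)(10.00) + (4030.00)(97.50) = 422925.00 mm³
ΣAȳ = (3000.00)(75.00) + (4030.00)(13.00) = 277390.00 mm³
x̄ = 422925.00 / 7030.00 = 60.16 mm
ȳ = 277390.00 / 7030.00 = 39.46 mm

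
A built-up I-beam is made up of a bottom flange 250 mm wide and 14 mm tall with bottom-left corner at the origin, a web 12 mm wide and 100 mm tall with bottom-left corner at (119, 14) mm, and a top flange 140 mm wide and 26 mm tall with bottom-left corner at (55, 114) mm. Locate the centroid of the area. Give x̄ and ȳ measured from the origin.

x̄ = 125.00 mm, ȳ = 67.58 mm

Part | A | x̄ᵢ | ȳᵢ | A·x̄ᵢ | A·ȳᵢ
bottom flange | 3500.00 | 125.00 | 7.00 | 437500.00 | 24500.00
web | 1200.00 | 125.00 | 64.00 | 150000.00 | 76800.00
top flange | 3640.00 | 125.00 | 127.00 | 455000.00 | 462280.00
Σ | 8340.00 |  |  | 1042500.00 | 563580.00
x̄ = 1042500.00 / 8340.00 = 125.00 mm
ȳ = 563580.00 / 8340.00 = 67.58 mm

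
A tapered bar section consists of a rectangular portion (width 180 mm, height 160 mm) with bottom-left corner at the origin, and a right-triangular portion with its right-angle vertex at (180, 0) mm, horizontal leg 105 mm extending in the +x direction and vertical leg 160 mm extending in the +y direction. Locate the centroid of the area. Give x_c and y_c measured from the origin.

x_c = 118.23 mm, y_c = 73.98 mm

rectangular portion: A = 180 × 160 = 28800.00, centroid at (90.00, 80.00).
triangular portion: A = ½·105·160 = 8400.00, centroid at (215.00, 53.33).
ΣA = 37200.00 mm²
ΣAx_c = (28800.00)(90.00) + (8400.00)(215.00) = 4398000.00 mm³
ΣAy_c = (28800.00)(80.00) + (8400.00)(53.33) = 2752000.00 mm³
x_c = 4398000.00 / 37200.00 = 118.23 mm
y_c = 2752000.00 / 37200.00 = 73.98 mm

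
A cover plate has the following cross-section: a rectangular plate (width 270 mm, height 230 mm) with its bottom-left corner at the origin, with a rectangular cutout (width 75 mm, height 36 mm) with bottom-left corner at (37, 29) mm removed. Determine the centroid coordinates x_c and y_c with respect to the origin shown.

plate: A = 270 × 230 = 62100.00, centroid at (135.00, 115.00).
hole: A = −(75 × 36) = -2700.00, centroid at (74.50, 47.00).
ΣA = 59400.00 mm²
ΣAx_c = (62100.00)(135.00) + (-2700.00)(74.50) = 8182350.00 mm³
ΣAy_c = (62100.00)(115.00) + (-2700.00)(47.00) = 7014600.00 mm³
x_c = 8182350.00 / 59400.00 = 137.75 mm
y_c = 7014600.00 / 59400.00 = 118.09 mm

x_c = 137.75 mm, y_c = 118.09 mm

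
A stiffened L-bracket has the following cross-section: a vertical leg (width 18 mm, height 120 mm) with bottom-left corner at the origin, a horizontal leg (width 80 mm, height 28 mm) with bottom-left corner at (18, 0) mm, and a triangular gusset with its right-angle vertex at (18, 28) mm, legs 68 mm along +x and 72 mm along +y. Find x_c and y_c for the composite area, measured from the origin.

x_c = 36.35 mm, y_c = 42.09 mm

vertical leg: A = 18 × 120 = 2160.00, centroid at (9.00, 60.00).
horizontal leg: A = 80 × 28 = 2240.00, centroid at (58.00, 14.00).
gusset: A = ½·68·72 = 2448.00, centroid at (40.67, 52.00).
ΣA = 6848.00 mm², ΣAx_c = 248912.00 mm³, ΣAy_c = 288256.00 mm³.
x_c = 248912.00/6848.00 = 36.35 mm; y_c = 288256.00/6848.00 = 42.09 mm.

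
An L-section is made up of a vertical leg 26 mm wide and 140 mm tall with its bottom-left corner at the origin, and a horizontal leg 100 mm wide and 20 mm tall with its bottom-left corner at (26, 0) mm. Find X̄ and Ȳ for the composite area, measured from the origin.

vertical leg: A = 26 × 140 = 3640.00, centroid at (13.00, 70.00).
horizontal leg: A = 100 × 20 = 2000.00, centroid at (76.00, 10.00).
ΣA = 5640.00 mm², ΣAX̄ = 199320.00 mm³, ΣAȲ = 274800.00 mm³.
X̄ = 199320.00/5640.00 = 35.34 mm; Ȳ = 274800.00/5640.00 = 48.72 mm.

X̄ = 35.34 mm, Ȳ = 48.72 mm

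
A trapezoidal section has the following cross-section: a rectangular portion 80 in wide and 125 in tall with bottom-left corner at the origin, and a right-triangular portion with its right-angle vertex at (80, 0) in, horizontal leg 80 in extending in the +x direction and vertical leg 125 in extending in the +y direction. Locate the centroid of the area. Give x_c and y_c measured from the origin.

rectangular portion: A = 80 × 125 = 10000.00, centroid at (40.00, 62.50).
triangular portion: A = ½·80·125 = 5000.00, centroid at (106.67, 41.67).
ΣA = 15000.00 in²
ΣAx_c = (10000.00)(40.00) + (5000.00)(106.67) = 933333.33 in³
ΣAy_c = (10000.00)(62.50) + (5000.00)(41.67) = 833333.33 in³
x_c = 933333.33 / 15000.00 = 62.22 in
y_c = 833333.33 / 15000.00 = 55.56 in

x_c = 62.22 in, y_c = 55.56 in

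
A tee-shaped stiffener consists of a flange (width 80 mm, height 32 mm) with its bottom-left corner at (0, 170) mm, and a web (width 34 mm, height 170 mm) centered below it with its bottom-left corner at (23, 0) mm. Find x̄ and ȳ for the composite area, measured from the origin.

x̄ = 40.00 mm, ȳ = 116.00 mm

web: A = 34 × 170 = 5780.00, centroid at (40.00, 85.00).
flange: A = 80 × 32 = 2560.00, centroid at (40.00, 186.00).
ΣA = 8340.00 mm², ΣAx̄ = 333600.00 mm³, ΣAȳ = 967460.00 mm³.
x̄ = 333600.00/8340.00 = 40.00 mm; ȳ = 967460.00/8340.00 = 116.00 mm.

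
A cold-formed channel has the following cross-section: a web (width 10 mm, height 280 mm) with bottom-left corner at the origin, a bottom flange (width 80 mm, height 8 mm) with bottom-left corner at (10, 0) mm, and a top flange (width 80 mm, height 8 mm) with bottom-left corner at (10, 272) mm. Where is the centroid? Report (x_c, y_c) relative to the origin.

x_c = 19.12 mm, y_c = 140.00 mm

Part | A | x̄ᵢ | ȳᵢ | A·x̄ᵢ | A·ȳᵢ
web | 2800.00 | 5.00 | 140.00 | 14000.00 | 392000.00
bottom flange | 640.00 | 50.00 | 4.00 | 32000.00 | 2560.00
top flange | 640.00 | 50.00 | 276.00 | 32000.00 | 176640.00
Σ | 4080.00 |  |  | 78000.00 | 571200.00
x_c = 78000.00 / 4080.00 = 19.12 mm
y_c = 571200.00 / 4080.00 = 140.00 mm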